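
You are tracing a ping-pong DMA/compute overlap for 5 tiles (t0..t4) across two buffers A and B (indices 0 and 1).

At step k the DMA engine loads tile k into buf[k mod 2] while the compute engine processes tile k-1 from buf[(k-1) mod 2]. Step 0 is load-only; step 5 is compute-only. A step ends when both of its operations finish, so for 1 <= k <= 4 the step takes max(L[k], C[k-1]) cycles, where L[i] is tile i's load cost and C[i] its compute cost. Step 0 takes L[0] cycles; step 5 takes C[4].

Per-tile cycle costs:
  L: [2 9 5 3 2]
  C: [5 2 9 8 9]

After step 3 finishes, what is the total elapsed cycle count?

  0. 2=2c; end=2; A:t0 B:-
  1. max(9,5)=9c; end=11; A:t0 B:t1
  2. max(5,2)=5c; end=16; A:t2 B:t1
  3. max(3,9)=9c; end=25; A:t2 B:t3
  4. max(2,8)=8c; end=33; A:t4 B:t3
  5. 9=9c; end=42; A:t4 B:t3

end_cycle[3] = 25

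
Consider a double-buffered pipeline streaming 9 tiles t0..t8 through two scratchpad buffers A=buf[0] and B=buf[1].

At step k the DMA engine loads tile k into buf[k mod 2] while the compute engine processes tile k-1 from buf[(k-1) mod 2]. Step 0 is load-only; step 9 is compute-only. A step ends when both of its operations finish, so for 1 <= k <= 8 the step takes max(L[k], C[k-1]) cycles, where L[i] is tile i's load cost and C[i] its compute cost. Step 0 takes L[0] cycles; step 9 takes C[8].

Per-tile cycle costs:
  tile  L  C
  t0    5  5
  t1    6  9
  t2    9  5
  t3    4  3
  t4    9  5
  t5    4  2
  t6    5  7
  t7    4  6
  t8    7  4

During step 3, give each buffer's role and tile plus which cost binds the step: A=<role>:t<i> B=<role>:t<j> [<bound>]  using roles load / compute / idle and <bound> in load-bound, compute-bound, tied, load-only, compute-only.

step 3: A=compute:t2 B=load:t3 [compute-bound]

step 0: L[0]=5 → dur=5, Σ=5 | A=load:t0 B=idle [load-only]
step 1: L[1]=6 C[0]=5 → dur=6, Σ=11 | A=compute:t0 B=load:t1 [load-bound]
step 2: L[2]=9 C[1]=9 → dur=9, Σ=20 | A=load:t2 B=compute:t1 [tied]
step 3: L[3]=4 C[2]=5 → dur=5, Σ=25 | A=compute:t2 B=load:t3 [compute-bound]
step 4: L[4]=9 C[3]=3 → dur=9, Σ=34 | A=load:t4 B=compute:t3 [load-bound]
step 5: L[5]=4 C[4]=5 → dur=5, Σ=39 | A=compute:t4 B=load:t5 [compute-bound]
step 6: L[6]=5 C[5]=2 → dur=5, Σ=44 | A=load:t6 B=compute:t5 [load-bound]
step 7: L[7]=4 C[6]=7 → dur=7, Σ=51 | A=compute:t6 B=load:t7 [compute-bound]
step 8: L[8]=7 C[7]=6 → dur=7, Σ=58 | A=load:t8 B=compute:t7 [load-bound]
step 9: C[8]=4 → dur=4, Σ=62 | A=compute:t8 B=idle [compute-only]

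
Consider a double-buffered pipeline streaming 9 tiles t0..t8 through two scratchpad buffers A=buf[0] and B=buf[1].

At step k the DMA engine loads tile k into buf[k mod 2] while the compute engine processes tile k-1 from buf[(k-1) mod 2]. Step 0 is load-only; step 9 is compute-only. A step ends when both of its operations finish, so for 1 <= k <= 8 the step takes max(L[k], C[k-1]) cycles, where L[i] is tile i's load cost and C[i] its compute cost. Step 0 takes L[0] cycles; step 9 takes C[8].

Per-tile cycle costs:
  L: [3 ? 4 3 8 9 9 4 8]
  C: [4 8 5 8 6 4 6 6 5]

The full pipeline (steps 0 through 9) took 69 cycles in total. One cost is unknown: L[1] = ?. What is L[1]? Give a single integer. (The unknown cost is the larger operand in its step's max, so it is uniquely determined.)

step 0 | dur = L[0]=3 = 3
step 1 | dur = max(L[1]=?, C[0]=4) = L[1]  (unknown; binding)
step 2 | dur = max(L[2]=4, C[1]=8) = 8
step 3 | dur = max(L[3]=3, C[2]=5) = 5
step 4 | dur = max(L[4]=8, C[3]=8) = 8
step 5 | dur = max(L[5]=9, C[4]=6) = 9
step 6 | dur = max(L[6]=9, C[5]=4) = 9
step 7 | dur = max(L[7]=4, C[6]=6) = 6
step 8 | dur = max(L[8]=8, C[7]=6) = 8
step 9 | dur = C[8]=5 = 5
sum of known step durations = 61
dur[1] = total - known = 69 - 61 = 8
L[1] is the binding max in step 1, so L[1] = dur[1] = 8

L[1] = 8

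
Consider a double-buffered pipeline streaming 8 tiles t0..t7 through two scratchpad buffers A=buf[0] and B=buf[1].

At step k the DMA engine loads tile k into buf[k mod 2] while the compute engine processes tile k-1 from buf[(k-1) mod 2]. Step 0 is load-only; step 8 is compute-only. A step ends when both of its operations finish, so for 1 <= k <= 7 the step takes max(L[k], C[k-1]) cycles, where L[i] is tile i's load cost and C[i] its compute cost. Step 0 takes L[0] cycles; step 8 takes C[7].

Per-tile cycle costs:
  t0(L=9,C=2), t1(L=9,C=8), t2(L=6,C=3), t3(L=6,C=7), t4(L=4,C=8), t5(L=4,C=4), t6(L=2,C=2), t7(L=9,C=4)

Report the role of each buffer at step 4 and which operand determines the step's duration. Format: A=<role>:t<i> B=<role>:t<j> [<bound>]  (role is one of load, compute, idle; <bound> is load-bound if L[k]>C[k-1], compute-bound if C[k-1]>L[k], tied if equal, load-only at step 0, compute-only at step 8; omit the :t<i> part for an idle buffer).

step 0: L[0]=9 → dur=9, Σ=9 | A=load:t0 B=idle [load-only]
step 1: L[1]=9 C[0]=2 → dur=9, Σ=18 | A=compute:t0 B=load:t1 [load-bound]
step 2: L[2]=6 C[1]=8 → dur=8, Σ=26 | A=load:t2 B=compute:t1 [compute-bound]
step 3: L[3]=6 C[2]=3 → dur=6, Σ=32 | A=compute:t2 B=load:t3 [load-bound]
step 4: L[4]=4 C[3]=7 → dur=7, Σ=39 | A=load:t4 B=compute:t3 [compute-bound]
step 5: L[5]=4 C[4]=8 → dur=8, Σ=47 | A=compute:t4 B=load:t5 [compute-bound]
step 6: L[6]=2 C[5]=4 → dur=4, Σ=51 | A=load:t6 B=compute:t5 [compute-bound]
step 7: L[7]=9 C[6]=2 → dur=9, Σ=60 | A=compute:t6 B=load:t7 [load-bound]
step 8: C[7]=4 → dur=4, Σ=64 | A=idle B=compute:t7 [compute-only]

step 4: A=load:t4 B=compute:t3 [compute-bound]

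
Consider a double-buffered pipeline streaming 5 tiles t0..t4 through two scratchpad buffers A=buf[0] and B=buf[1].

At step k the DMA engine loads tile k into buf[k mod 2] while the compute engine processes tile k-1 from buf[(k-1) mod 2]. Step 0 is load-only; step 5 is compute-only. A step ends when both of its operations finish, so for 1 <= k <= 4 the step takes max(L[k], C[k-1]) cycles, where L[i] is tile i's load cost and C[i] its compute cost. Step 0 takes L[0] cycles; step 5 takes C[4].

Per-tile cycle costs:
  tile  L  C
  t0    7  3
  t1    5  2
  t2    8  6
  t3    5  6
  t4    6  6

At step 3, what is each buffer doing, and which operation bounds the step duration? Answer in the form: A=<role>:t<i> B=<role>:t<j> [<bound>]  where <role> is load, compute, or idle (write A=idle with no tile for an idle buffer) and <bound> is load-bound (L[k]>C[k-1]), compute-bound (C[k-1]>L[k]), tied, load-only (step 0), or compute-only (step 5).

[0] DMA t0→A (7c) ∥ CU idle ⇒ 7c, clock 7
[1] DMA t1→B (5c) ∥ CU A:t0 (3c) ⇒ 5c, clock 12
[2] DMA t2→A (8c) ∥ CU B:t1 (2c) ⇒ 8c, clock 20
[3] DMA t3→B (5c) ∥ CU A:t2 (6c) ⇒ 6c, clock 26
[4] DMA t4→A (6c) ∥ CU B:t3 (6c) ⇒ 6c, clock 32
[5] DMA idle ∥ CU A:t4 (6c) ⇒ 6c, clock 38

step 3: A=compute:t2 B=load:t3 [compute-bound]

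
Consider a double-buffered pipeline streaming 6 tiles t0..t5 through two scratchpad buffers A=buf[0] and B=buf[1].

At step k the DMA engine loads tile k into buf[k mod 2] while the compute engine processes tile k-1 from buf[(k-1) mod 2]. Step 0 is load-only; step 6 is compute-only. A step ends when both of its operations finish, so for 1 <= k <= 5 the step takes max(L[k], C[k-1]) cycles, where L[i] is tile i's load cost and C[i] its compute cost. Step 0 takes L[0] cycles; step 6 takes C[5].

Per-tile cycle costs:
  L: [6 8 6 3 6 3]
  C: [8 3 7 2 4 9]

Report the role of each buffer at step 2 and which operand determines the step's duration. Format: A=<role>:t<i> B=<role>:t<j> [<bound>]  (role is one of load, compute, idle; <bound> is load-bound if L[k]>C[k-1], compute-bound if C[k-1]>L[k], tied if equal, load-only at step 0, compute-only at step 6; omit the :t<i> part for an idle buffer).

[0] DMA t0→A (6c) ∥ CU idle ⇒ 6c, clock 6
[1] DMA t1→B (8c) ∥ CU A:t0 (8c) ⇒ 8c, clock 14
[2] DMA t2→A (6c) ∥ CU B:t1 (3c) ⇒ 6c, clock 20
[3] DMA t3→B (3c) ∥ CU A:t2 (7c) ⇒ 7c, clock 27
[4] DMA t4→A (6c) ∥ CU B:t3 (2c) ⇒ 6c, clock 33
[5] DMA t5→B (3c) ∥ CU A:t4 (4c) ⇒ 4c, clock 37
[6] DMA idle ∥ CU B:t5 (9c) ⇒ 9c, clock 46

step 2: A=load:t2 B=compute:t1 [load-bound]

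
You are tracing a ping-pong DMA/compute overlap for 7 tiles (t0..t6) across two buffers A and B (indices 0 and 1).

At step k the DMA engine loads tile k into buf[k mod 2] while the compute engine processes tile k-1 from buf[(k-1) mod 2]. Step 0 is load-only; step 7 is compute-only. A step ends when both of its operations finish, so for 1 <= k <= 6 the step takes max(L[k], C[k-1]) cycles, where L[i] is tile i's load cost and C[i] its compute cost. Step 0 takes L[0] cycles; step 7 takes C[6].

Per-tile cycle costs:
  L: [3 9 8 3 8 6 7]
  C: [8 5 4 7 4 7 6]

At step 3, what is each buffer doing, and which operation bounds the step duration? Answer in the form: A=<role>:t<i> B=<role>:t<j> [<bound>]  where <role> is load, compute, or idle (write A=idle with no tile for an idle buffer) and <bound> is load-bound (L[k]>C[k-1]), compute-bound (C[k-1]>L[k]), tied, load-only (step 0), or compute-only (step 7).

step 3: A=compute:t2 B=load:t3 [compute-bound]

[0] DMA t0→A (3c) ∥ CU idle ⇒ 3c, clock 3
[1] DMA t1→B (9c) ∥ CU A:t0 (8c) ⇒ 9c, clock 12
[2] DMA t2→A (8c) ∥ CU B:t1 (5c) ⇒ 8c, clock 20
[3] DMA t3→B (3c) ∥ CU A:t2 (4c) ⇒ 4c, clock 24
[4] DMA t4→A (8c) ∥ CU B:t3 (7c) ⇒ 8c, clock 32
[5] DMA t5→B (6c) ∥ CU A:t4 (4c) ⇒ 6c, clock 38
[6] DMA t6→A (7c) ∥ CU B:t5 (7c) ⇒ 7c, clock 45
[7] DMA idle ∥ CU A:t6 (6c) ⇒ 6c, clock 51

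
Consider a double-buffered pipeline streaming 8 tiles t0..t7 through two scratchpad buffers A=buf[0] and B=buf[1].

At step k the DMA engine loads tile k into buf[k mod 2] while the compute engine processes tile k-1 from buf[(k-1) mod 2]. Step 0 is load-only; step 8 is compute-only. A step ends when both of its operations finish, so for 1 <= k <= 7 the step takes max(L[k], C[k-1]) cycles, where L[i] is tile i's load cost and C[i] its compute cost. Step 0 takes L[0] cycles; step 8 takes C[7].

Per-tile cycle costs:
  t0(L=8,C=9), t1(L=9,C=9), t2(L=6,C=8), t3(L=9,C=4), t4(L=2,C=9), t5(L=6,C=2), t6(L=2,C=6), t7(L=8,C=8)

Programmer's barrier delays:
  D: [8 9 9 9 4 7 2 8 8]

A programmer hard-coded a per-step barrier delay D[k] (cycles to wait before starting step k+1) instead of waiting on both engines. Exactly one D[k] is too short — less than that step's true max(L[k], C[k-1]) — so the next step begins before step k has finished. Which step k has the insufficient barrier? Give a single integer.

k=0 barrier L[0]=8→8c, D[0]=8 ok
k=1 barrier max(L[1]=9,C[0]=9)→9c, D[1]=9 ok
k=2 barrier max(L[2]=6,C[1]=9)→9c, D[2]=9 ok
k=3 barrier max(L[3]=9,C[2]=8)→9c, D[3]=9 ok
k=4 barrier max(L[4]=2,C[3]=4)→4c, D[4]=4 ok
k=5 barrier max(L[5]=6,C[4]=9)→9c, D[5]=7 SHORT
k=6 barrier max(L[6]=2,C[5]=2)→2c, D[6]=2 ok
k=7 barrier max(L[7]=8,C[6]=6)→8c, D[7]=8 ok
k=8 barrier C[7]=8→8c, D[8]=8 ok

hazard at step 5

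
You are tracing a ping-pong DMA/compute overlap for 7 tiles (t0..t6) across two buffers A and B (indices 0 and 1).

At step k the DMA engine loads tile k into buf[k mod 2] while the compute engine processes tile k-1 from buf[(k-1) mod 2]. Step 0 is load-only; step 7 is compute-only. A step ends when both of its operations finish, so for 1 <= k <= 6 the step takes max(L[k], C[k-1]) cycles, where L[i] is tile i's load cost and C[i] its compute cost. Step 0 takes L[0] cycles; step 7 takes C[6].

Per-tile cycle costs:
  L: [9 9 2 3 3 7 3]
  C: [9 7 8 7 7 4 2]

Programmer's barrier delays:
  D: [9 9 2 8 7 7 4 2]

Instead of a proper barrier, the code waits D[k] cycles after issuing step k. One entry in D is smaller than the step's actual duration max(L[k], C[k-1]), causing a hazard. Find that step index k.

hazard at step 2

step 0: need L[0]=9 = 9; D[0]=9 ok
step 1: need max(L[1]=9,C[0]=9) = 9; D[1]=9 ok
step 2: need max(L[2]=2,C[1]=7) = 7; D[2]=2 SHORT
step 3: need max(L[3]=3,C[2]=8) = 8; D[3]=8 ok
step 4: need max(L[4]=3,C[3]=7) = 7; D[4]=7 ok
step 5: need max(L[5]=7,C[4]=7) = 7; D[5]=7 ok
step 6: need max(L[6]=3,C[5]=4) = 4; D[6]=4 ok
step 7: need C[6]=2 = 2; D[7]=2 ok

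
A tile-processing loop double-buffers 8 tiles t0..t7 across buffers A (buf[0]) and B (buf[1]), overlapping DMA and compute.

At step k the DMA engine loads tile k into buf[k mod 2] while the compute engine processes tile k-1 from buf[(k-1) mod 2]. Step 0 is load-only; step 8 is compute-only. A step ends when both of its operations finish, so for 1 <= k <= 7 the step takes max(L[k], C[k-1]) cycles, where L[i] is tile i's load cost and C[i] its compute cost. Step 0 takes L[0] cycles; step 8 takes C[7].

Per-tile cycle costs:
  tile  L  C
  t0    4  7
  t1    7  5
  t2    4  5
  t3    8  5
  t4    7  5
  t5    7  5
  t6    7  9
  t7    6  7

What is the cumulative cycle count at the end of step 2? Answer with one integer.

  0. 4=4c; end=4; A:t0 B:-
  1. max(7,7)=7c; end=11; A:t0 B:t1
  2. max(4,5)=5c; end=16; A:t2 B:t1
  3. max(8,5)=8c; end=24; A:t2 B:t3
  4. max(7,5)=7c; end=31; A:t4 B:t3
  5. max(7,5)=7c; end=38; A:t4 B:t5
  6. max(7,5)=7c; end=45; A:t6 B:t5
  7. max(6,9)=9c; end=54; A:t6 B:t7
  8. 7=7c; end=61; A:t6 B:t7

end_cycle[2] = 16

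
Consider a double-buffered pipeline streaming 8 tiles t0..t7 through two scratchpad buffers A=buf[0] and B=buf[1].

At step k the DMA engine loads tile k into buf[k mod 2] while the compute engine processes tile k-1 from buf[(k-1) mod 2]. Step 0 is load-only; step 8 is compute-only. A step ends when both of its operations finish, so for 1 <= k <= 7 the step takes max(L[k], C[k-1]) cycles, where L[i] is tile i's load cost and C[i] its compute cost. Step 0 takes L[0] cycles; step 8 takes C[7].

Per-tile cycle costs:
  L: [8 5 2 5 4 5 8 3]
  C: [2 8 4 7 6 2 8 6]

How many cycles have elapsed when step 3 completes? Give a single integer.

end_cycle[3] = 26

  0. 8=8c; end=8; A:t0 B:-
  1. max(5,2)=5c; end=13; A:t0 B:t1
  2. max(2,8)=8c; end=21; A:t2 B:t1
  3. max(5,4)=5c; end=26; A:t2 B:t3
  4. max(4,7)=7c; end=33; A:t4 B:t3
  5. max(5,6)=6c; end=39; A:t4 B:t5
  6. max(8,2)=8c; end=47; A:t6 B:t5
  7. max(3,8)=8c; end=55; A:t6 B:t7
  8. 6=6c; end=61; A:t6 B:t7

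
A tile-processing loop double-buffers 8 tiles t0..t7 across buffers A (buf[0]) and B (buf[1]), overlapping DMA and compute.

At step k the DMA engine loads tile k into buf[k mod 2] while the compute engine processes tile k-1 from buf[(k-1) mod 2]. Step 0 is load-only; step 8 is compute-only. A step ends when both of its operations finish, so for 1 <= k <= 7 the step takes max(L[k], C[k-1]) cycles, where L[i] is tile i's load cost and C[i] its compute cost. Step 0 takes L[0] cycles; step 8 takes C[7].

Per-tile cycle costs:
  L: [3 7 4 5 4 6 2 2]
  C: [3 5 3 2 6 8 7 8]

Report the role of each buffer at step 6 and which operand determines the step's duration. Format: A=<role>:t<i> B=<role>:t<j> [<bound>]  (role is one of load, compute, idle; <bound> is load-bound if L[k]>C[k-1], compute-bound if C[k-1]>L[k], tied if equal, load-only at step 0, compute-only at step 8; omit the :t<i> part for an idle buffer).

[0] DMA t0→A (3c) ∥ CU idle ⇒ 3c, clock 3
[1] DMA t1→B (7c) ∥ CU A:t0 (3c) ⇒ 7c, clock 10
[2] DMA t2→A (4c) ∥ CU B:t1 (5c) ⇒ 5c, clock 15
[3] DMA t3→B (5c) ∥ CU A:t2 (3c) ⇒ 5c, clock 20
[4] DMA t4→A (4c) ∥ CU B:t3 (2c) ⇒ 4c, clock 24
[5] DMA t5→B (6c) ∥ CU A:t4 (6c) ⇒ 6c, clock 30
[6] DMA t6→A (2c) ∥ CU B:t5 (8c) ⇒ 8c, clock 38
[7] DMA t7→B (2c) ∥ CU A:t6 (7c) ⇒ 7c, clock 45
[8] DMA idle ∥ CU B:t7 (8c) ⇒ 8c, clock 53

step 6: A=load:t6 B=compute:t5 [compute-bound]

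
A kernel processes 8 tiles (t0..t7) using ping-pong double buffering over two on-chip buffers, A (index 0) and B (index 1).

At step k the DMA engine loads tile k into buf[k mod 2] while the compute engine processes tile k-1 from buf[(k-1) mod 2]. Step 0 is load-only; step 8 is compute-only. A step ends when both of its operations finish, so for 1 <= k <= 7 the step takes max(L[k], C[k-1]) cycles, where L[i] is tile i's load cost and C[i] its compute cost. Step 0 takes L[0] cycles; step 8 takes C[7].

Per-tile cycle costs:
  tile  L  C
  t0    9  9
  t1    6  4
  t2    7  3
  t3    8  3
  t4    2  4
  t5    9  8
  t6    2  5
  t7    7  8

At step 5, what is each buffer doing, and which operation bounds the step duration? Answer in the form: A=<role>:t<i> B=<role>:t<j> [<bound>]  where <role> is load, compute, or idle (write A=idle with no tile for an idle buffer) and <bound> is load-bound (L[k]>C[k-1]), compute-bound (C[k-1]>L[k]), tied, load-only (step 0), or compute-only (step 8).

step 5: A=compute:t4 B=load:t5 [load-bound]

step 0: L[0]=9 → dur=9, Σ=9 | A=load:t0 B=idle [load-only]
step 1: L[1]=6 C[0]=9 → dur=9, Σ=18 | A=compute:t0 B=load:t1 [compute-bound]
step 2: L[2]=7 C[1]=4 → dur=7, Σ=25 | A=load:t2 B=compute:t1 [load-bound]
step 3: L[3]=8 C[2]=3 → dur=8, Σ=33 | A=compute:t2 B=load:t3 [load-bound]
step 4: L[4]=2 C[3]=3 → dur=3, Σ=36 | A=load:t4 B=compute:t3 [compute-bound]
step 5: L[5]=9 C[4]=4 → dur=9, Σ=45 | A=compute:t4 B=load:t5 [load-bound]
step 6: L[6]=2 C[5]=8 → dur=8, Σ=53 | A=load:t6 B=compute:t5 [compute-bound]
step 7: L[7]=7 C[6]=5 → dur=7, Σ=60 | A=compute:t6 B=load:t7 [load-bound]
step 8: C[7]=8 → dur=8, Σ=68 | A=idle B=compute:t7 [compute-only]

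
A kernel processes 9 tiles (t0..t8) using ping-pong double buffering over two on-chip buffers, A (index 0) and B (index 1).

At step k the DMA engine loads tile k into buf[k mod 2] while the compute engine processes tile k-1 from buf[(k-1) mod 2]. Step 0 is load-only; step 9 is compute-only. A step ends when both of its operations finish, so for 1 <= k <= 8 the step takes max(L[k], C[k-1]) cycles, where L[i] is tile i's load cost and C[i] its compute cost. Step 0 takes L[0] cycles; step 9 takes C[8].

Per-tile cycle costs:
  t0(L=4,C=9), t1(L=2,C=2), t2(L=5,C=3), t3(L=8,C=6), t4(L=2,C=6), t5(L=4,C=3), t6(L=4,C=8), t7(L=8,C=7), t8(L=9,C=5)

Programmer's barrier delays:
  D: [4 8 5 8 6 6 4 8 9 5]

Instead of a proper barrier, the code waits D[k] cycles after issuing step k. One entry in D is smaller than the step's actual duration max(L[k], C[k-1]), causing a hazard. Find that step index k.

step 0: need L[0]=4 = 4; D[0]=4 ok
step 1: need max(L[1]=2,C[0]=9) = 9; D[1]=8 SHORT
step 2: need max(L[2]=5,C[1]=2) = 5; D[2]=5 ok
step 3: need max(L[3]=8,C[2]=3) = 8; D[3]=8 ok
step 4: need max(L[4]=2,C[3]=6) = 6; D[4]=6 ok
step 5: need max(L[5]=4,C[4]=6) = 6; D[5]=6 ok
step 6: need max(L[6]=4,C[5]=3) = 4; D[6]=4 ok
step 7: need max(L[7]=8,C[6]=8) = 8; D[7]=8 ok
step 8: need max(L[8]=9,C[7]=7) = 9; D[8]=9 ok
step 9: need C[8]=5 = 5; D[9]=5 ok

hazard at step 1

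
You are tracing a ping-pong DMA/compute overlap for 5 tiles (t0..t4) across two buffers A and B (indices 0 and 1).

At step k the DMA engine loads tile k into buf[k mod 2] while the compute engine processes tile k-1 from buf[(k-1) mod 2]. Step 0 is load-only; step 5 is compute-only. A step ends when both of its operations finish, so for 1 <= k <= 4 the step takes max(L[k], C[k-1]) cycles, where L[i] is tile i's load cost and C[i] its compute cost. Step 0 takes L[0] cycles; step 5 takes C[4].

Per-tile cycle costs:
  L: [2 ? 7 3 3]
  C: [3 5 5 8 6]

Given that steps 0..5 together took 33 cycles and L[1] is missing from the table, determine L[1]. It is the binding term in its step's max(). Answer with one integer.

step 0 | dur = L[0]=2 = 2
step 1 | dur = max(L[1]=?, C[0]=3) = L[1]  (unknown; binding)
step 2 | dur = max(L[2]=7, C[1]=5) = 7
step 3 | dur = max(L[3]=3, C[2]=5) = 5
step 4 | dur = max(L[4]=3, C[3]=8) = 8
step 5 | dur = C[4]=6 = 6
sum of known step durations = 28
dur[1] = total - known = 33 - 28 = 5
L[1] is the binding max in step 1, so L[1] = dur[1] = 5

L[1] = 5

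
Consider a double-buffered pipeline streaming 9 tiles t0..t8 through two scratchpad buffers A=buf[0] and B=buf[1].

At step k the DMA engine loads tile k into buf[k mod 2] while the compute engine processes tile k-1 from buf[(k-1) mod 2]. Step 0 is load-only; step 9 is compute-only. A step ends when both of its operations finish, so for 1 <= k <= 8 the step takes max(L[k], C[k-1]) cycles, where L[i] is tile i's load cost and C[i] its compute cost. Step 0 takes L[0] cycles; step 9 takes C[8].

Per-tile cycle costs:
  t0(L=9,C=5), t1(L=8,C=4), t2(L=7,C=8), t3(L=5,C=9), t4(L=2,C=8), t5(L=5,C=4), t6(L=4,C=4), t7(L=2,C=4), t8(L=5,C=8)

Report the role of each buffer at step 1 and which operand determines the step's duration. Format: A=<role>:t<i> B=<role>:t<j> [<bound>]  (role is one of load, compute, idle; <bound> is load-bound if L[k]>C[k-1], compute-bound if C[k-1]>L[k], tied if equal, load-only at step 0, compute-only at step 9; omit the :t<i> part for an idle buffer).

  0. 9=9c; end=9; A:t0 B:-
  1. max(8,5)=8c; end=17; A:t0 B:t1
  2. max(7,4)=7c; end=24; A:t2 B:t1
  3. max(5,8)=8c; end=32; A:t2 B:t3
  4. max(2,9)=9c; end=41; A:t4 B:t3
  5. max(5,8)=8c; end=49; A:t4 B:t5
  6. max(4,4)=4c; end=53; A:t6 B:t5
  7. max(2,4)=4c; end=57; A:t6 B:t7
  8. max(5,4)=5c; end=62; A:t8 B:t7
  9. 8=8c; end=70; A:t8 B:t7

step 1: A=compute:t0 B=load:t1 [load-bound]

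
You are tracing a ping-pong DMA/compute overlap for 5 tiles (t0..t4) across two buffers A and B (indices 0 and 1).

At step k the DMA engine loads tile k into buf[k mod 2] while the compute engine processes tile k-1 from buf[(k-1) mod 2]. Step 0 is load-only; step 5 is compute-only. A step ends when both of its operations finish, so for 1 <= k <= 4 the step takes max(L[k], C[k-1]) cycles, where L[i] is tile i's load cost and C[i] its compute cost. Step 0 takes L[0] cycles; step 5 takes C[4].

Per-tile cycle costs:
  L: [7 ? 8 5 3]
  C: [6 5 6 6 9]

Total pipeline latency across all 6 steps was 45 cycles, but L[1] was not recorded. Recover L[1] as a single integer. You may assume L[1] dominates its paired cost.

L[1] = 9

step 0: dur = L[0]=7 = 7
step 1: dur = max(L[1]=?, C[0]=6) = L[1]  (unknown; binding)
step 2: dur = max(L[2]=8, C[1]=5) = 8
step 3: dur = max(L[3]=5, C[2]=6) = 6
step 4: dur = max(L[4]=3, C[3]=6) = 6
step 5: dur = C[4]=9 = 9
sum of known step durations = 36
dur[1] = total - known = 45 - 36 = 9
L[1] is the binding max in step 1, so L[1] = dur[1] = 9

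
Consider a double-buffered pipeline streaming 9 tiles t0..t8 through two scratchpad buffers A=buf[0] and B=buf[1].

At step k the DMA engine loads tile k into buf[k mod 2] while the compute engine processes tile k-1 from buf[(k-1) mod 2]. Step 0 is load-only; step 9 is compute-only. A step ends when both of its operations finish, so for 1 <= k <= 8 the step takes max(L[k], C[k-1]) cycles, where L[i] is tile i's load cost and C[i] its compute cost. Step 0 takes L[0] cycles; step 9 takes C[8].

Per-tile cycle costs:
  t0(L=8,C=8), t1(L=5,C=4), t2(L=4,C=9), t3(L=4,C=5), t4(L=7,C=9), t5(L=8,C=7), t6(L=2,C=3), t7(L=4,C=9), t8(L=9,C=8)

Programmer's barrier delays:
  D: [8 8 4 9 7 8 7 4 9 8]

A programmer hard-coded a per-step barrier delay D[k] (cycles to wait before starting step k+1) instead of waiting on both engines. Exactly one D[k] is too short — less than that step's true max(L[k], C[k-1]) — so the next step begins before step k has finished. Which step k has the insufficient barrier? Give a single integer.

k=0 barrier L[0]=8→8c, D[0]=8 ok
k=1 barrier max(L[1]=5,C[0]=8)→8c, D[1]=8 ok
k=2 barrier max(L[2]=4,C[1]=4)→4c, D[2]=4 ok
k=3 barrier max(L[3]=4,C[2]=9)→9c, D[3]=9 ok
k=4 barrier max(L[4]=7,C[3]=5)→7c, D[4]=7 ok
k=5 barrier max(L[5]=8,C[4]=9)→9c, D[5]=8 SHORT
k=6 barrier max(L[6]=2,C[5]=7)→7c, D[6]=7 ok
k=7 barrier max(L[7]=4,C[6]=3)→4c, D[7]=4 ok
k=8 barrier max(L[8]=9,C[7]=9)→9c, D[8]=9 ok
k=9 barrier C[8]=8→8c, D[9]=8 ok

hazard at step 5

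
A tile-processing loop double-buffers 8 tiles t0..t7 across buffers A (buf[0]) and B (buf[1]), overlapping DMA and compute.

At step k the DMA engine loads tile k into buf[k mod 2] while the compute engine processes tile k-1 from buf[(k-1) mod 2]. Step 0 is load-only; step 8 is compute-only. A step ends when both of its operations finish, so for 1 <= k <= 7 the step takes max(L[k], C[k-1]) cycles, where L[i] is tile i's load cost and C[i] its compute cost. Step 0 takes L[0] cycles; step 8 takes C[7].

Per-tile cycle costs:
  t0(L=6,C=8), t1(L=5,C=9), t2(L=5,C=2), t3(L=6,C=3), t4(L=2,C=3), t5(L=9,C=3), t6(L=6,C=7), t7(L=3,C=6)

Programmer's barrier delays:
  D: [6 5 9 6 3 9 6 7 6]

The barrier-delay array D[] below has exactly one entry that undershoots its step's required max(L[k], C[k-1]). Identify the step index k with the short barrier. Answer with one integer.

[0] required=L[0]=6=6 vs D=6 ok
[1] required=max(L[1]=5,C[0]=8)=8 vs D=5 SHORT
[2] required=max(L[2]=5,C[1]=9)=9 vs D=9 ok
[3] required=max(L[3]=6,C[2]=2)=6 vs D=6 ok
[4] required=max(L[4]=2,C[3]=3)=3 vs D=3 ok
[5] required=max(L[5]=9,C[4]=3)=9 vs D=9 ok
[6] required=max(L[6]=6,C[5]=3)=6 vs D=6 ok
[7] required=max(L[7]=3,C[6]=7)=7 vs D=7 ok
[8] required=C[7]=6=6 vs D=6 ok

hazard at step 1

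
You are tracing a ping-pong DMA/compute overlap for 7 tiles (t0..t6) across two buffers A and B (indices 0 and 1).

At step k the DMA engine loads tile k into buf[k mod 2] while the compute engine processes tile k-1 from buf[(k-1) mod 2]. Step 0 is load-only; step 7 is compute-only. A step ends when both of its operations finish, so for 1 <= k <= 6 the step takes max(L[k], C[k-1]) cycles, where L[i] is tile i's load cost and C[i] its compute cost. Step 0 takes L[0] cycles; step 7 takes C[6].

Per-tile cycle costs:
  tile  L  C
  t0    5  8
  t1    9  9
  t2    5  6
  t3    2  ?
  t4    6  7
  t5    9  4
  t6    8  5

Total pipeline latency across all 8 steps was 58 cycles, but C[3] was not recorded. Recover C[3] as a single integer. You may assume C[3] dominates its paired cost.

step 0 → dur = L[0]=5 = 5
step 1 → dur = max(L[1]=9, C[0]=8) = 9
step 2 → dur = max(L[2]=5, C[1]=9) = 9
step 3 → dur = max(L[3]=2, C[2]=6) = 6
step 4 → dur = max(L[4]=6, C[3]=?) = C[3]  (unknown; binding)
step 5 → dur = max(L[5]=9, C[4]=7) = 9
step 6 → dur = max(L[6]=8, C[5]=4) = 8
step 7 → dur = C[6]=5 = 5
sum of known step durations = 51
dur[4] = total - known = 58 - 51 = 7
C[3] is the binding max in step 4, so C[3] = dur[4] = 7

C[3] = 7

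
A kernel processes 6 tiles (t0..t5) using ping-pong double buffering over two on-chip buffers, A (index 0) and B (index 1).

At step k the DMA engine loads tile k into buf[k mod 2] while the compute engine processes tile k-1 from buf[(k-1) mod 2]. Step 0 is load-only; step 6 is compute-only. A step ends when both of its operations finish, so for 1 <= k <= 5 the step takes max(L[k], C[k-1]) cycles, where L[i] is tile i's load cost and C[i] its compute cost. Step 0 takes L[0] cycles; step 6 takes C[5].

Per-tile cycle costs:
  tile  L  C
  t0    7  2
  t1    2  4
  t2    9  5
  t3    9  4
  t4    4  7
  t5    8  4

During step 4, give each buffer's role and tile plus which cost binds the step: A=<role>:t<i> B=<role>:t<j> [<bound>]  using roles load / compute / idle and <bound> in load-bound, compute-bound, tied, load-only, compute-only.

step 0: L[0]=7 → dur=7, Σ=7 | A=load:t0 B=idle [load-only]
step 1: L[1]=2 C[0]=2 → dur=2, Σ=9 | A=compute:t0 B=load:t1 [tied]
step 2: L[2]=9 C[1]=4 → dur=9, Σ=18 | A=load:t2 B=compute:t1 [load-bound]
step 3: L[3]=9 C[2]=5 → dur=9, Σ=27 | A=compute:t2 B=load:t3 [load-bound]
step 4: L[4]=4 C[3]=4 → dur=4, Σ=31 | A=load:t4 B=compute:t3 [tied]
step 5: L[5]=8 C[4]=7 → dur=8, Σ=39 | A=compute:t4 B=load:t5 [load-bound]
step 6: C[5]=4 → dur=4, Σ=43 | A=idle B=compute:t5 [compute-only]

step 4: A=load:t4 B=compute:t3 [tied]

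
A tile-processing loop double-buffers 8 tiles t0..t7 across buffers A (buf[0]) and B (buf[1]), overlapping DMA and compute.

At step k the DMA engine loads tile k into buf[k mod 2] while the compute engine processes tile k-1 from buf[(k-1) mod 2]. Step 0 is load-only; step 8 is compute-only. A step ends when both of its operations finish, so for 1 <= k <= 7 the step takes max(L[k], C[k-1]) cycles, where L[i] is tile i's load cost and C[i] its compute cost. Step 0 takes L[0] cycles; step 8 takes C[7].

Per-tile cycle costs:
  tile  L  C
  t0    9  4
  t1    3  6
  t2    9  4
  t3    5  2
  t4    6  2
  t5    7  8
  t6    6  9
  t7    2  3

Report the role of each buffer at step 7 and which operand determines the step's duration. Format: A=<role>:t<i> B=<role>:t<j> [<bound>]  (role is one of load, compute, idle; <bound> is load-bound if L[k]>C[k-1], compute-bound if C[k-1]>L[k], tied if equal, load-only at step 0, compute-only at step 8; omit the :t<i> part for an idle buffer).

step 7: A=compute:t6 B=load:t7 [compute-bound]

[0] DMA t0→A (9c) ∥ CU idle ⇒ 9c, clock 9
[1] DMA t1→B (3c) ∥ CU A:t0 (4c) ⇒ 4c, clock 13
[2] DMA t2→A (9c) ∥ CU B:t1 (6c) ⇒ 9c, clock 22
[3] DMA t3→B (5c) ∥ CU A:t2 (4c) ⇒ 5c, clock 27
[4] DMA t4→A (6c) ∥ CU B:t3 (2c) ⇒ 6c, clock 33
[5] DMA t5→B (7c) ∥ CU A:t4 (2c) ⇒ 7c, clock 40
[6] DMA t6→A (6c) ∥ CU B:t5 (8c) ⇒ 8c, clock 48
[7] DMA t7→B (2c) ∥ CU A:t6 (9c) ⇒ 9c, clock 57
[8] DMA idle ∥ CU B:t7 (3c) ⇒ 3c, clock 60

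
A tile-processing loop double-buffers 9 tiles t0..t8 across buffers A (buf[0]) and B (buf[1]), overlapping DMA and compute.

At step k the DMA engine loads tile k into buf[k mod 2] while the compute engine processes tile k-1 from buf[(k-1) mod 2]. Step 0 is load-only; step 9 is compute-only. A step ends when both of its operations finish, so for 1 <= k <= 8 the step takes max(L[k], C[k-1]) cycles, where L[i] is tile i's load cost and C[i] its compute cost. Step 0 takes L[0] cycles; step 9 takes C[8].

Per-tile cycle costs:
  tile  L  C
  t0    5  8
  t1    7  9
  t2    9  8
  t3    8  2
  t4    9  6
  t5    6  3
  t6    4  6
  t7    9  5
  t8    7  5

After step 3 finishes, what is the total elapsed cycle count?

end_cycle[3] = 30

  0. 5=5c; end=5; A:t0 B:-
  1. max(7,8)=8c; end=13; A:t0 B:t1
  2. max(9,9)=9c; end=22; A:t2 B:t1
  3. max(8,8)=8c; end=30; A:t2 B:t3
  4. max(9,2)=9c; end=39; A:t4 B:t3
  5. max(6,6)=6c; end=45; A:t4 B:t5
  6. max(4,3)=4c; end=49; A:t6 B:t5
  7. max(9,6)=9c; end=58; A:t6 B:t7
  8. max(7,5)=7c; end=65; A:t8 B:t7
  9. 5=5c; end=70; A:t8 B:t7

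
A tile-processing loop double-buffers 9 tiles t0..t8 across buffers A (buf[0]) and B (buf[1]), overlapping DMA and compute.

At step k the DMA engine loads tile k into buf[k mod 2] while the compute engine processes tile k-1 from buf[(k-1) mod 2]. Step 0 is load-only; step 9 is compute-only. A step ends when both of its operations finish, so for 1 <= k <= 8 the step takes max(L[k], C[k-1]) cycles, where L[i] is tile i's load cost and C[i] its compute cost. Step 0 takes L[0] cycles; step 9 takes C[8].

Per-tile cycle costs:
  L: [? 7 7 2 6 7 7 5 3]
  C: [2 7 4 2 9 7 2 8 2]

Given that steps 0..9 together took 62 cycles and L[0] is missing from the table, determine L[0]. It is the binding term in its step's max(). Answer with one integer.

L[0] = 7

step 0 = dur = L[0]=? = L[0]  (unknown; binding)
step 1 = dur = max(L[1]=7, C[0]=2) = 7
step 2 = dur = max(L[2]=7, C[1]=7) = 7
step 3 = dur = max(L[3]=2, C[2]=4) = 4
step 4 = dur = max(L[4]=6, C[3]=2) = 6
step 5 = dur = max(L[5]=7, C[4]=9) = 9
step 6 = dur = max(L[6]=7, C[5]=7) = 7
step 7 = dur = max(L[7]=5, C[6]=2) = 5
step 8 = dur = max(L[8]=3, C[7]=8) = 8
step 9 = dur = C[8]=2 = 2
sum of known step durations = 55
dur[0] = total - known = 62 - 55 = 7
L[0] is the binding max in step 0, so L[0] = dur[0] = 7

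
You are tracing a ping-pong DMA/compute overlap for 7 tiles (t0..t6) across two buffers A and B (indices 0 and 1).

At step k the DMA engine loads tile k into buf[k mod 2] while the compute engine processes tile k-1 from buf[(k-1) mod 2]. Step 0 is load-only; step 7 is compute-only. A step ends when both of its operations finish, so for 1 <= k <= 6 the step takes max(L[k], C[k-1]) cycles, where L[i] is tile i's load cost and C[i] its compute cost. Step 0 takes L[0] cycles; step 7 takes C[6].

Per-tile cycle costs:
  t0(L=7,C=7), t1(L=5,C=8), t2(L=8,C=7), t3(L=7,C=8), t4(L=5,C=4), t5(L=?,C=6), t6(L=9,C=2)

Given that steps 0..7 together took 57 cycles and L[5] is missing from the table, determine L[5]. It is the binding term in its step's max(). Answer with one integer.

L[5] = 9

step 0: dur = L[0]=7 = 7
step 1: dur = max(L[1]=5, C[0]=7) = 7
step 2: dur = max(L[2]=8, C[1]=8) = 8
step 3: dur = max(L[3]=7, C[2]=7) = 7
step 4: dur = max(L[4]=5, C[3]=8) = 8
step 5: dur = max(L[5]=?, C[4]=4) = L[5]  (unknown; binding)
step 6: dur = max(L[6]=9, C[5]=6) = 9
step 7: dur = C[6]=2 = 2
sum of known step durations = 48
dur[5] = total - known = 57 - 48 = 9
L[5] is the binding max in step 5, so L[5] = dur[5] = 9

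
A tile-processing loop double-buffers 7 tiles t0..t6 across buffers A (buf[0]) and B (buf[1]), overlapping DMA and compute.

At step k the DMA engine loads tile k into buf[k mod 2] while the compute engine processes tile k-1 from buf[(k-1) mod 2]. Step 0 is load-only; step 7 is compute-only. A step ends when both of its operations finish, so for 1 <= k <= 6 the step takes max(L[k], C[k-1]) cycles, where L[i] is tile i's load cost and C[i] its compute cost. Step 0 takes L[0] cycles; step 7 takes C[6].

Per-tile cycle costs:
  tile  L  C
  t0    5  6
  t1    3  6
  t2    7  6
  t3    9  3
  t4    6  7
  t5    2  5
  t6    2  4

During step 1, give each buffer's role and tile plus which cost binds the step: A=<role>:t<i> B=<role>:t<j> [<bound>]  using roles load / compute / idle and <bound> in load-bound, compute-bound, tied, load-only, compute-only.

step 1: A=compute:t0 B=load:t1 [compute-bound]

k=0 load=t0/5c comp=- wait=5 total=5
k=1 load=t1/3c comp=t0/6c wait=6 total=11
k=2 load=t2/7c comp=t1/6c wait=7 total=18
k=3 load=t3/9c comp=t2/6c wait=9 total=27
k=4 load=t4/6c comp=t3/3c wait=6 total=33
k=5 load=t5/2c comp=t4/7c wait=7 total=40
k=6 load=t6/2c comp=t5/5c wait=5 total=45
k=7 load=- comp=t6/4c wait=4 total=49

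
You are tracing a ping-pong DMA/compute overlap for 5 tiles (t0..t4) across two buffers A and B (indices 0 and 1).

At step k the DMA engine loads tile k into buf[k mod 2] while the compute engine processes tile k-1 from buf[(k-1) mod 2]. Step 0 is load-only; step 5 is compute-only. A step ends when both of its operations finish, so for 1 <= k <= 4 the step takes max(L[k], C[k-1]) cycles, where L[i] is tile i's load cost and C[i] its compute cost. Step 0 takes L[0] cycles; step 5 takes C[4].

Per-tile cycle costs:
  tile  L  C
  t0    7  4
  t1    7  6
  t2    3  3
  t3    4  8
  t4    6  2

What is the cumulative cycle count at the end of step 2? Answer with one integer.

  0. 7=7c; end=7; A:t0 B:-
  1. max(7,4)=7c; end=14; A:t0 B:t1
  2. max(3,6)=6c; end=20; A:t2 B:t1
  3. max(4,3)=4c; end=24; A:t2 B:t3
  4. max(6,8)=8c; end=32; A:t4 B:t3
  5. 2=2c; end=34; A:t4 B:t3

end_cycle[2] = 20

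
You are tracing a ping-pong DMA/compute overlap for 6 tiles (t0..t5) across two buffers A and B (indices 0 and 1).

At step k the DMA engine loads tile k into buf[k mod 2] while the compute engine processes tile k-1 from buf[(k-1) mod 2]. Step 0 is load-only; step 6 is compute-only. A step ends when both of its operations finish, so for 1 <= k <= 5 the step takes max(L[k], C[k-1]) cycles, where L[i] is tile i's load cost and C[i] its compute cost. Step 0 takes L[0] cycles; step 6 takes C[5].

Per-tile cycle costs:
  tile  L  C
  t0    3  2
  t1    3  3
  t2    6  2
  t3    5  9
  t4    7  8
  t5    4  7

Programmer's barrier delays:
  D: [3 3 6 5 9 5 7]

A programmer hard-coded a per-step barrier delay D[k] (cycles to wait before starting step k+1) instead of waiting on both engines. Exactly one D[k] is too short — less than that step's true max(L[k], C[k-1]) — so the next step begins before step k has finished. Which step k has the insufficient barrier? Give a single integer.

hazard at step 5

step 0: need L[0]=3 = 3; D[0]=3 ok
step 1: need max(L[1]=3,C[0]=2) = 3; D[1]=3 ok
step 2: need max(L[2]=6,C[1]=3) = 6; D[2]=6 ok
step 3: need max(L[3]=5,C[2]=2) = 5; D[3]=5 ok
step 4: need max(L[4]=7,C[3]=9) = 9; D[4]=9 ok
step 5: need max(L[5]=4,C[4]=8) = 8; D[5]=5 SHORT
step 6: need C[5]=7 = 7; D[6]=7 ok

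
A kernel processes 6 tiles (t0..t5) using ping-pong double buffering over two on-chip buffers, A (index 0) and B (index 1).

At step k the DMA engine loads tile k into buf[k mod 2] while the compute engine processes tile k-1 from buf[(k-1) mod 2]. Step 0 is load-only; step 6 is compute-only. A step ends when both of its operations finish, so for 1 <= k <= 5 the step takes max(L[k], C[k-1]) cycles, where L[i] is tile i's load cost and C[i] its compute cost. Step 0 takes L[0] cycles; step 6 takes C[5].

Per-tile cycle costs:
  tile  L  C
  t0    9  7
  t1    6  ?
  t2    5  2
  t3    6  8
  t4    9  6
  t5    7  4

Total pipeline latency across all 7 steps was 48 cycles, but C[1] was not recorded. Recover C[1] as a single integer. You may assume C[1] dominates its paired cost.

step 0 = dur = L[0]=9 = 9
step 1 = dur = max(L[1]=6, C[0]=7) = 7
step 2 = dur = max(L[2]=5, C[1]=?) = C[1]  (unknown; binding)
step 3 = dur = max(L[3]=6, C[2]=2) = 6
step 4 = dur = max(L[4]=9, C[3]=8) = 9
step 5 = dur = max(L[5]=7, C[4]=6) = 7
step 6 = dur = C[5]=4 = 4
sum of known step durations = 42
dur[2] = total - known = 48 - 42 = 6
C[1] is the binding max in step 2, so C[1] = dur[2] = 6

C[1] = 6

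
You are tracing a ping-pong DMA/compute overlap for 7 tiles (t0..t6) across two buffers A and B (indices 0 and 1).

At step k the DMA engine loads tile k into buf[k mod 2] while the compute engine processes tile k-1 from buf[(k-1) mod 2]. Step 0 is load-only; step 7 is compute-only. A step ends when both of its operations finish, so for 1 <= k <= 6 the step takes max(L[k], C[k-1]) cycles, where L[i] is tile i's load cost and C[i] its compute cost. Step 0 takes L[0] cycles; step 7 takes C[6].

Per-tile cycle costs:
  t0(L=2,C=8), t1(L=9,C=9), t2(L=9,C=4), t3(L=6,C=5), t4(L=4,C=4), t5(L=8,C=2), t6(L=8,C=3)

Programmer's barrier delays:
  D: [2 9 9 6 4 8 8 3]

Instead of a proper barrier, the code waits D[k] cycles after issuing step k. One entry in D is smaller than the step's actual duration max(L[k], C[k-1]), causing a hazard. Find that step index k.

hazard at step 4

k=0 barrier L[0]=2→2c, D[0]=2 ok
k=1 barrier max(L[1]=9,C[0]=8)→9c, D[1]=9 ok
k=2 barrier max(L[2]=9,C[1]=9)→9c, D[2]=9 ok
k=3 barrier max(L[3]=6,C[2]=4)→6c, D[3]=6 ok
k=4 barrier max(L[4]=4,C[3]=5)→5c, D[4]=4 SHORT
k=5 barrier max(L[5]=8,C[4]=4)→8c, D[5]=8 ok
k=6 barrier max(L[6]=8,C[5]=2)→8c, D[6]=8 ok
k=7 barrier C[6]=3→3c, D[7]=3 ok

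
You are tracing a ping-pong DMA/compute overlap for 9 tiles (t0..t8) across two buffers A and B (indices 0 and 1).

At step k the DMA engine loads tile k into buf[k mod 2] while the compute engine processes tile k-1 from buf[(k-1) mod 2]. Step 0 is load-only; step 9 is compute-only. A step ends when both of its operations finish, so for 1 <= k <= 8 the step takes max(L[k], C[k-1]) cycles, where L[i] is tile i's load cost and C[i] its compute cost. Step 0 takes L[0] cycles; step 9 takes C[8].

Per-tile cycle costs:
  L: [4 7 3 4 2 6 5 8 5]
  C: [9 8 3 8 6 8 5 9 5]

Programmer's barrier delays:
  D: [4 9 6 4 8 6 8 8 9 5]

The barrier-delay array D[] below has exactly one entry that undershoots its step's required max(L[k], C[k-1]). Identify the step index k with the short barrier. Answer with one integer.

hazard at step 2

k=0 barrier L[0]=4→4c, D[0]=4 ok
k=1 barrier max(L[1]=7,C[0]=9)→9c, D[1]=9 ok
k=2 barrier max(L[2]=3,C[1]=8)→8c, D[2]=6 SHORT
k=3 barrier max(L[3]=4,C[2]=3)→4c, D[3]=4 ok
k=4 barrier max(L[4]=2,C[3]=8)→8c, D[4]=8 ok
k=5 barrier max(L[5]=6,C[4]=6)→6c, D[5]=6 ok
k=6 barrier max(L[6]=5,C[5]=8)→8c, D[6]=8 ok
k=7 barrier max(L[7]=8,C[6]=5)→8c, D[7]=8 ok
k=8 barrier max(L[8]=5,C[7]=9)→9c, D[8]=9 ok
k=9 barrier C[8]=5→5c, D[9]=5 ok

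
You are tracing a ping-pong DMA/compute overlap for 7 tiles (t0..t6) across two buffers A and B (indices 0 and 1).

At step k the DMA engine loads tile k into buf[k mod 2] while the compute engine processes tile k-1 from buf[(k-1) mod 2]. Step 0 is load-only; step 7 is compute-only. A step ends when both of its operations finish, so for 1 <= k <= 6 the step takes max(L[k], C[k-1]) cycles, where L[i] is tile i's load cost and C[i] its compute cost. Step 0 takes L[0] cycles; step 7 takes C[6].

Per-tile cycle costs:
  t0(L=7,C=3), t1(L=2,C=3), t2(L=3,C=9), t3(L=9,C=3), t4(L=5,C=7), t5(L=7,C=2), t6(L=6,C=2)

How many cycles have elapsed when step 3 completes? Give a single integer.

end_cycle[3] = 22

  0. 7=7c; end=7; A:t0 B:-
  1. max(2,3)=3c; end=10; A:t0 B:t1
  2. max(3,3)=3c; end=13; A:t2 B:t1
  3. max(9,9)=9c; end=22; A:t2 B:t3
  4. max(5,3)=5c; end=27; A:t4 B:t3
  5. max(7,7)=7c; end=34; A:t4 B:t5
  6. max(6,2)=6c; end=40; A:t6 B:t5
  7. 2=2c; end=42; A:t6 B:t5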